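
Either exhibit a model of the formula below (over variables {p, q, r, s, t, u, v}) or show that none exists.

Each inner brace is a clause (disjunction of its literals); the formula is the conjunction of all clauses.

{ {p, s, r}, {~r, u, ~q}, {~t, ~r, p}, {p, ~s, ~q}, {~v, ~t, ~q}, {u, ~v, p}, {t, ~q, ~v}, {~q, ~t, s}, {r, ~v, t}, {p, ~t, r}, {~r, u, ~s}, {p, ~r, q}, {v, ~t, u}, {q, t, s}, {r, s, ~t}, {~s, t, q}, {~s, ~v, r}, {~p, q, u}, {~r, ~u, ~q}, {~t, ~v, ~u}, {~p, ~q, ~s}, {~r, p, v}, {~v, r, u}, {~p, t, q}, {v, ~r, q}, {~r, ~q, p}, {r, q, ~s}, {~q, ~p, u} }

p: 1; q: 1; r: 0; s: 0; t: 0; u: 1; v: 0

Branch on p: set p = 1.
Branch on q: set q = 1.
The clause (~s) is unit, so s = 0.
The clause (~t) is unit, so t = 0.
The clause (~v) is unit, so v = 0.
The clause (u) is unit, so u = 1.
The clause (~r) is unit, so r = 0.
All clauses are satisfied.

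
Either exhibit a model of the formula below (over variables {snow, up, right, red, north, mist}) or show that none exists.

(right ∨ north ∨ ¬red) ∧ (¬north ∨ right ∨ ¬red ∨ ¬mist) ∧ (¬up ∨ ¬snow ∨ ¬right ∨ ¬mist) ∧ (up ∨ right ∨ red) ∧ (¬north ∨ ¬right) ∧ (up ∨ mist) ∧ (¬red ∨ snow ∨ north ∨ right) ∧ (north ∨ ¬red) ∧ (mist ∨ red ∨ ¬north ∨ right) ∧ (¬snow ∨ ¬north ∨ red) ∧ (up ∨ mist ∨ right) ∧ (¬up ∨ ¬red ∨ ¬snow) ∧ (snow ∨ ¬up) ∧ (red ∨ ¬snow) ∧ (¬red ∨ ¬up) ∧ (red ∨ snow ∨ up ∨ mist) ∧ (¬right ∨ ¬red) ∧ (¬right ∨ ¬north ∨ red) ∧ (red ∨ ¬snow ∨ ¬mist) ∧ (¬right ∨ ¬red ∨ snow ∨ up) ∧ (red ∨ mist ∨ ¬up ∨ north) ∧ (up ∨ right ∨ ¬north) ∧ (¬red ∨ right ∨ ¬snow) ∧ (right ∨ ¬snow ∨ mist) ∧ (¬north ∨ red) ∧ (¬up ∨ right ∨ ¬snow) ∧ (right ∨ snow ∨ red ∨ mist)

Branch on north: set north = False.
(¬red) alone gives red = False.
(¬snow) alone gives snow = False.
(¬up) alone gives up = False.
(right) alone gives right = True.
(mist) alone gives mist = True.
This assignment satisfies each clause.

snow: False,  up: False,  right: True,  red: False,  north: False,  mist: True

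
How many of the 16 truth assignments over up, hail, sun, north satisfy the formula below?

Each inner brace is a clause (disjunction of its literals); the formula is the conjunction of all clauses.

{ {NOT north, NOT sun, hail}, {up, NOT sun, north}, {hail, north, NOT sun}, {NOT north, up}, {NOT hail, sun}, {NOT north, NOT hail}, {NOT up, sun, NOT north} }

3

There are 2^4 = 16 truth assignments over (up, hail, sun, north).
Check each against the 7 clauses (columns in the order up, hail, sun, north):
  F F F F  ✓ satisfies all
  F F F T  ✗ fails (NOT north OR up)
  F F T F  ✗ fails (up OR NOT sun OR north)
  F F T T  ✗ fails (NOT north OR NOT sun OR hail)
  F T F F  ✗ fails (NOT hail OR sun)
  F T F T  ✗ fails (NOT north OR up)
  F T T F  ✗ fails (up OR NOT sun OR north)
  F T T T  ✗ fails (NOT north OR up)
  T F F F  ✓ satisfies all
  T F F T  ✗ fails (NOT up OR sun OR NOT north)
  T F T F  ✗ fails (hail OR north OR NOT sun)
  T F T T  ✗ fails (NOT north OR NOT sun OR hail)
  T T F F  ✗ fails (NOT hail OR sun)
  T T F T  ✗ fails (NOT hail OR sun)
  T T T F  ✓ satisfies all
  T T T T  ✗ fails (NOT north OR NOT hail)
3 of the 16 rows are models.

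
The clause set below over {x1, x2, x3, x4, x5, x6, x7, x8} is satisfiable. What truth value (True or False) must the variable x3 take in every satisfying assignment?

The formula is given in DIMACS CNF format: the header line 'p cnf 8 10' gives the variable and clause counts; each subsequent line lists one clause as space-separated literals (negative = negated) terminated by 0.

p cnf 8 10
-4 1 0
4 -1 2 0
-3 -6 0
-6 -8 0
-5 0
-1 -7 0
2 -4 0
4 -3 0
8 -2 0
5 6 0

False

Suppose x3 = True.
(¬x6) alone gives x6 = False.
(¬x5) alone gives x5 = False.
Now (x5) is unsatisfied and unit — conflict.
So every satisfying assignment has x3 = False.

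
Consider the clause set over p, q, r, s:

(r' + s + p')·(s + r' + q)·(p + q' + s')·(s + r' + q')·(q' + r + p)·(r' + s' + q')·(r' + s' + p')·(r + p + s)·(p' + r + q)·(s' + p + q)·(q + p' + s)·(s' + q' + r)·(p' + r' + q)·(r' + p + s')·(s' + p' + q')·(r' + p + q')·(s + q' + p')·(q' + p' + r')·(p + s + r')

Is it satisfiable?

No, unsatisfiable

Branch on r: set r = 0.
Branch on q: set q = 0.
Unit clause (p') forces p = 0.
Unit clause (s) forces s = 1.
That conflicts with the unit clause (s').
That branch fails; take q = 1 instead.
Unit clause (p) forces p = 1.
Unit clause (s') forces s = 0.
That conflicts with the unit clause (s).
Neither q = 1 nor q = 0 works.
That branch fails; take r = 1 instead.
Branch on s: set s = 1.
Unit clause (q') forces q = 0.
Unit clause (p') forces p = 0.
That conflicts with the unit clause (p).
That branch fails; take s = 0 instead.
Unit clause (p') forces p = 0.
That conflicts with the unit clause (p).
Neither s = 1 nor s = 0 works.
Neither r = 1 nor r = 0 works.
No assignment satisfies every clause.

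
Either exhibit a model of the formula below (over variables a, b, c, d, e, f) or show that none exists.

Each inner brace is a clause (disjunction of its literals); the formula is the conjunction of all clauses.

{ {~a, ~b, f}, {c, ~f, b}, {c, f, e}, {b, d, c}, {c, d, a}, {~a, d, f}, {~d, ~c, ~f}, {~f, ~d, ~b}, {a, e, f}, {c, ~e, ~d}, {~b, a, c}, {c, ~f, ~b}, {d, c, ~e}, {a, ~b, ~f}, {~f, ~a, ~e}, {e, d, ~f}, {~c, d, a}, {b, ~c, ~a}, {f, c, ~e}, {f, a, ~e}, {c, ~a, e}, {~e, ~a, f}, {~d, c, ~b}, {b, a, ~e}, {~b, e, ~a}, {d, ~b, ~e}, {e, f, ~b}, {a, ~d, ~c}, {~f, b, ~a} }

UNSATISFIABLE

Branch on a: set a = 0.
Branch on c: set c = 1.
The clause (d) is unit, so d = 1.
Now (~d) is unsatisfied and unit — conflict.
So c must be the other value — set c = 0.
The clause (d) is unit, so d = 1.
The clause (~e) is unit, so e = 0.
The clause (f) is unit, so f = 1.
The clause (b) is unit, so b = 1.
Now (~b) is unsatisfied and unit — conflict.
Both values of c lead to a conflict.
So a must be the other value — set a = 1.
Branch on b: set b = 0.
The clause (~c) is unit, so c = 0.
The clause (~f) is unit, so f = 0.
The clause (e) is unit, so e = 1.
Now (~e) is unsatisfied and unit — conflict.
So b must be the other value — set b = 1.
The clause (f) is unit, so f = 1.
The clause (~d) is unit, so d = 0.
The clause (c) is unit, so c = 1.
The clause (~e) is unit, so e = 0.
Now (e) is unsatisfied and unit — conflict.
Both values of b lead to a conflict.
Both values of a lead to a conflict.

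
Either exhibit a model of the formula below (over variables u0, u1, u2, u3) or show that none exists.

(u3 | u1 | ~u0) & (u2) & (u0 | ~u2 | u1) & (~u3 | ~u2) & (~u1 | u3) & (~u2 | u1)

(u2) alone gives u2 = 1.
(~u3) alone gives u3 = 0.
(~u1) alone gives u1 = 0.
But (u1) is also a unit clause — contradiction.

UNSATISFIABLE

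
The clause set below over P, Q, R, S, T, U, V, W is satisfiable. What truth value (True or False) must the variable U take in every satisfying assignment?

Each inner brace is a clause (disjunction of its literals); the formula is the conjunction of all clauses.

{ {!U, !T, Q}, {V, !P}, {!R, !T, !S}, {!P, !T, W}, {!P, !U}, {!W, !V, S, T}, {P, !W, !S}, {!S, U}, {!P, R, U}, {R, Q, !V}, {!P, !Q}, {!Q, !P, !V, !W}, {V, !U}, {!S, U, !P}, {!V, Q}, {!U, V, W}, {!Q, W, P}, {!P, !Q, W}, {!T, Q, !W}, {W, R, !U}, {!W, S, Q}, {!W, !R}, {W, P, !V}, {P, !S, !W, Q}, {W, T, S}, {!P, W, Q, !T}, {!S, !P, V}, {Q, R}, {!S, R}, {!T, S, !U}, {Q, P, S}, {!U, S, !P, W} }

Suppose U = true.
From the singleton clause (!P), P = false.
From the singleton clause (V), V = true.
From the singleton clause (Q), Q = true.
From the singleton clause (W), W = true.
From the singleton clause (!S), S = false.
From the singleton clause (T), T = true.
Now (!T) is unsatisfied and unit — conflict.
So every satisfying assignment has U = False.

False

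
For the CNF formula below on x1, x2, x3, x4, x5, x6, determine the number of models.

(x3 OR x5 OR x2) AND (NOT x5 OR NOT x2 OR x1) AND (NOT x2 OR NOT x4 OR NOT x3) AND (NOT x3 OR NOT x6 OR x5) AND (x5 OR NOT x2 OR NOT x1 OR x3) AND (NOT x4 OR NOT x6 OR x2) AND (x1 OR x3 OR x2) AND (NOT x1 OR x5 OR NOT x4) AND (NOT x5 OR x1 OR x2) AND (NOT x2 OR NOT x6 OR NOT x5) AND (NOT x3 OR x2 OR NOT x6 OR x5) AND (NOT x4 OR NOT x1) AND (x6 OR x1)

10

There are 2^6 = 64 truth assignments over (x1, x2, x3, x4, x5, x6).
Split on x6. With x6 = true, the clauses containing x6 are satisfied and NOT x6 drops from the rest; 4 of the 2^5 = 32 assignments to the other variables satisfy what remains.
With x6 = false, by the same count on the reduced clause set, 6 assignments work.
(One model: x1=F, x2=T, x3=F, x4=F, x5=F, x6=T.)
Total: 4 + 6 = 10.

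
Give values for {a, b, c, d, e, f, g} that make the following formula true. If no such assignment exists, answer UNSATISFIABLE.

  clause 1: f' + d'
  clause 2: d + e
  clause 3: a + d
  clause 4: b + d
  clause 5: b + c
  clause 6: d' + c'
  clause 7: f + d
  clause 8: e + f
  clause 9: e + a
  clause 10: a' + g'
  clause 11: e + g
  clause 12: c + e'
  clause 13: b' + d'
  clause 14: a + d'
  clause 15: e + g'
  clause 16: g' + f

Suppose f = 1.
The clause (d') is unit, so d = 0.
The clause (e) is unit, so e = 1.
The clause (a) is unit, so a = 1.
The clause (b) is unit, so b = 1.
The clause (g') is unit, so g = 0.
The clause (c) is unit, so c = 1.
Every clause now holds.

a ↦ 1,  b ↦ 1,  c ↦ 1,  d ↦ 0,  e ↦ 1,  f ↦ 1,  g ↦ 0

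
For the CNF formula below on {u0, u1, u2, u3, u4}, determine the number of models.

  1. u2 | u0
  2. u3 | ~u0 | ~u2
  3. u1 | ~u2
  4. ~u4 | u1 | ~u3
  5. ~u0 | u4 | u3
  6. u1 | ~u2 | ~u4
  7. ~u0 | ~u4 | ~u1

There are 2^5 = 32 truth assignments over (u0, u1, u2, u3, u4).
Split on u2. With u2 = 1, the clauses containing u2 are satisfied and ~u2 drops from the rest; 5 of the 2^4 = 16 assignments to the other variables satisfy what remains.
With u2 = 0, by the same count on the reduced clause set, 3 assignments work.
Total: 5 + 3 = 8.

8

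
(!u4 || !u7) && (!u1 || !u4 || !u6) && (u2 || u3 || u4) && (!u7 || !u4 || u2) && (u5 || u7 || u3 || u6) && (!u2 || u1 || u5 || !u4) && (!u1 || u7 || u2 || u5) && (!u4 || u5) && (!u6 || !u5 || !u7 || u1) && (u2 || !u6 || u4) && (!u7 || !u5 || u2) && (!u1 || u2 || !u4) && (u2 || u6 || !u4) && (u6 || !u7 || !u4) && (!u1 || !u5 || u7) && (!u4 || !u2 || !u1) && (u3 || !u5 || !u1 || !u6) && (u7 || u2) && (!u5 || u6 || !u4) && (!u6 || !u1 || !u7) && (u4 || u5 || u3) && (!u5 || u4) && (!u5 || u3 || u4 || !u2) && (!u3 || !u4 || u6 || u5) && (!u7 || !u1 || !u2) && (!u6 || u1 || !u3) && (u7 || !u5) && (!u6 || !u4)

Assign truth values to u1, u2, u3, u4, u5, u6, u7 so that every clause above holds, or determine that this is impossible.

Try u4 = false.
Unit clause (!u5) forces u5 = false.
Unit clause (u3) forces u3 = true.
Try u2 = true.
Try u7 = false.
Try u6 = false.
No clause remains; u1 is free.

u1=false, u2=true, u3=true, u4=false, u5=false, u6=false, u7=false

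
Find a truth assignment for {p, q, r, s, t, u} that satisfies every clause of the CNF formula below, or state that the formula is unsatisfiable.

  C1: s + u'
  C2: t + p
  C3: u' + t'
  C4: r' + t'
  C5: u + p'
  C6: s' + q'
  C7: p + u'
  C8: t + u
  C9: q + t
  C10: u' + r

Try s = 0.
From the singleton clause (u'), u = 0.
From the singleton clause (p'), p = 0.
From the singleton clause (t), t = 1.
From the singleton clause (r'), r = 0.
Every clause is now satisfied; q is unconstrained.

p ↦ 0, q ↦ 0, r ↦ 0, s ↦ 0, t ↦ 1, u ↦ 0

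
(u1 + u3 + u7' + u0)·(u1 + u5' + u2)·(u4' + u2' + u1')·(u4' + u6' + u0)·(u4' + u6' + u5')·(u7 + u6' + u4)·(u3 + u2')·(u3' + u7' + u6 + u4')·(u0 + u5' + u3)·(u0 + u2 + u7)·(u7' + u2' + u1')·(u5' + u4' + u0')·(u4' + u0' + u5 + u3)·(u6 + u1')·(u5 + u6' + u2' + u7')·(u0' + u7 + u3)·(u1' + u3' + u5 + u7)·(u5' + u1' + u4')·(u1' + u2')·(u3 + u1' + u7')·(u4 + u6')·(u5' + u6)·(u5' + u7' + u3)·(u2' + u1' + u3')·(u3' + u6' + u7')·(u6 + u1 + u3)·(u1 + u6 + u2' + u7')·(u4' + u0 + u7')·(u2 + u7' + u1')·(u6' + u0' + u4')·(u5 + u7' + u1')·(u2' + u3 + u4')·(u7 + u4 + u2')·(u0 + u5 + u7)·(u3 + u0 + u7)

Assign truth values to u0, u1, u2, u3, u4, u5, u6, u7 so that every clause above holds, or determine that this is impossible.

u0 ↦ 1,  u1 ↦ 0,  u2 ↦ 0,  u3 ↦ 1,  u4 ↦ 0,  u5 ↦ 0,  u6 ↦ 0,  u7 ↦ 1

Try u3 = 1.
Try u6 = 0.
The clause (u1') is unit, so u1 = 0.
The clause (u5') is unit, so u5 = 0.
Try u7 = 1.
The clause (u4') is unit, so u4 = 0.
The clause (u2') is unit, so u2 = 0.
No clause remains; u0 is free.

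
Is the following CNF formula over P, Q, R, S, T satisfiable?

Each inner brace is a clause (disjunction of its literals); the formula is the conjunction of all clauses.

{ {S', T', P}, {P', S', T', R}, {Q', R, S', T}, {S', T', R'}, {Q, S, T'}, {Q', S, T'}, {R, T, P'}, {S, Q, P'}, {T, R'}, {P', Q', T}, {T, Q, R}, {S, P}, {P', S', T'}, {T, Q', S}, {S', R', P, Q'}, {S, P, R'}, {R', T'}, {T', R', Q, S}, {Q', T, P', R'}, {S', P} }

No

Case T = 1:
(R') alone gives R = 0.
Case S = 0:
(Q) alone gives Q = 1.
That conflicts with the unit clause (Q').
That branch fails; take S = 1 instead.
(P) alone gives P = 1.
That conflicts with the unit clause (P').
Both values of S lead to a conflict.
That branch fails; take T = 0 instead.
(R') alone gives R = 0.
(P') alone gives P = 0.
(Q) alone gives Q = 1.
(S') alone gives S = 0.
That conflicts with the unit clause (S).
Both values of T lead to a conflict.
No assignment satisfies every clause.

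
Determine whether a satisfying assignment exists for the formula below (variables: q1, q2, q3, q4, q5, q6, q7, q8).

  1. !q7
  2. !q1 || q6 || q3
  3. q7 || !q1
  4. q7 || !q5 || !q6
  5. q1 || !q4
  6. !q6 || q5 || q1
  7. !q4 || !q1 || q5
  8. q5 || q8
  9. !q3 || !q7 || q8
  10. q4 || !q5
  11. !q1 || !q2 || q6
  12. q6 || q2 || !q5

The clause (!q7) is unit, so q7 = false.
The clause (!q1) is unit, so q1 = false.
The clause (!q4) is unit, so q4 = false.
The clause (!q5) is unit, so q5 = false.
The clause (!q6) is unit, so q6 = false.
The clause (q8) is unit, so q8 = true.
No clause remains; q2, q3 are free.
A satisfying assignment: q1: false, q2: true, q3: false, q4: false, q5: false, q6: false, q7: false, q8: true.

Yes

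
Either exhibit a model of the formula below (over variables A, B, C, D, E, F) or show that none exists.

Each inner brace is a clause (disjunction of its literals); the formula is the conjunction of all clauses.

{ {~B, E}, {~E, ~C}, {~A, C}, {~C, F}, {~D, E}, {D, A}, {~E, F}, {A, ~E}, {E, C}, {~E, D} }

Case B = 0:
Case E = 0:
From the singleton clause (~D), D = 0.
From the singleton clause (A), A = 1.
From the singleton clause (C), C = 1.
From the singleton clause (F), F = 1.
Every clause now holds.

A: 1, B: 0, C: 1, D: 0, E: 0, F: 1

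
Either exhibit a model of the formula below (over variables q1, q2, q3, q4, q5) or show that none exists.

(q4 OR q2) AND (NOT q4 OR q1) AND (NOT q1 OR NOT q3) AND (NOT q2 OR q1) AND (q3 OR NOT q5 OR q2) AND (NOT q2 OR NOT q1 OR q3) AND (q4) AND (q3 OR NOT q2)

q1 ↦ true,  q2 ↦ false,  q3 ↦ false,  q4 ↦ true,  q5 ↦ false

(q4) alone gives q4 = true.
(q1) alone gives q1 = true.
(NOT q3) alone gives q3 = false.
(NOT q2) alone gives q2 = false.
(NOT q5) alone gives q5 = false.
All clauses are satisfied.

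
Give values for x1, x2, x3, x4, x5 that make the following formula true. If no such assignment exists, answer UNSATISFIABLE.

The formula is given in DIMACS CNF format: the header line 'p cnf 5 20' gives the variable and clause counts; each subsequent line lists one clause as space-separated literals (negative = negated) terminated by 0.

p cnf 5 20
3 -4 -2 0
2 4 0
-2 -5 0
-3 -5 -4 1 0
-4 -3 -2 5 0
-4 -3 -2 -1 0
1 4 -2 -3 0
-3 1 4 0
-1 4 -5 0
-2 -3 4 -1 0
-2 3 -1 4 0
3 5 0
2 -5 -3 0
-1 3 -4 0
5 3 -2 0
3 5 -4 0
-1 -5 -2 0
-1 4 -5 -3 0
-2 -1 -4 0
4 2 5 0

x1: True; x2: False; x3: True; x4: True; x5: False

Case x2 = False:
From the singleton clause (x4), x4 = True.
Case x3 = True:
From the singleton clause (¬x5), x5 = False.
All clauses hold; x1 can take either value.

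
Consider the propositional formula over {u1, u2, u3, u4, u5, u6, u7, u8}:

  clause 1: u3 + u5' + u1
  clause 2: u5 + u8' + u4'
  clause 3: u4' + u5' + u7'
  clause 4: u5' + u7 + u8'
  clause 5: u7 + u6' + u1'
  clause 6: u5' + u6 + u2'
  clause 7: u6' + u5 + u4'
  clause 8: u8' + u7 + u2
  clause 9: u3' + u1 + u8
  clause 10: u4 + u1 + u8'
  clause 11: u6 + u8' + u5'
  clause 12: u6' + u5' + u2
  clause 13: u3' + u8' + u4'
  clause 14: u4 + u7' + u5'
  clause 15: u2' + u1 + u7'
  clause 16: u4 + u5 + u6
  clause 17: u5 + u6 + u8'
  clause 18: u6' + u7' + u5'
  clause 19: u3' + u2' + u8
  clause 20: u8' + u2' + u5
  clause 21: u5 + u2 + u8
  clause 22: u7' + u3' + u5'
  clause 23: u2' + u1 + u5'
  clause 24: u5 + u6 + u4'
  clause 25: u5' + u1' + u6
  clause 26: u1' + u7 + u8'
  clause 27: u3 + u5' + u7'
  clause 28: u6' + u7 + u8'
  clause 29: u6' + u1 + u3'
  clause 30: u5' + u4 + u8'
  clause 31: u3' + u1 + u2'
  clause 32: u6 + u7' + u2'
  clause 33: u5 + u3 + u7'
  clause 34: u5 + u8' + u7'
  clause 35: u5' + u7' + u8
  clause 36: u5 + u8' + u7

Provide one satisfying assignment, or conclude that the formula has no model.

u1: 0; u2: 1; u3: 0; u4: 0; u5: 0; u6: 1; u7: 0; u8: 0

Branch on u3: set u3 = 0.
Branch on u5: set u5 = 0.
The clause (u7') is unit, so u7 = 0.
The clause (u8') is unit, so u8 = 0.
The clause (u2) is unit, so u2 = 1.
Branch on u6: set u6 = 1.
The clause (u1') is unit, so u1 = 0.
The clause (u4') is unit, so u4 = 0.
All clauses are satisfied.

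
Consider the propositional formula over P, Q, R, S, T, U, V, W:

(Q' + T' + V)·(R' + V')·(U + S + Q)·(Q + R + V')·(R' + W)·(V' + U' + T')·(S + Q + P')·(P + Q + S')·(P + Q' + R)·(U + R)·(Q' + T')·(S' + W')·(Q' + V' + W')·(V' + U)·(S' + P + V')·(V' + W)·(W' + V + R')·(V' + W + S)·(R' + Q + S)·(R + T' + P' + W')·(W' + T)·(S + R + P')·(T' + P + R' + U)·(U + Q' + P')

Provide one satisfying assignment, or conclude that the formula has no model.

Case R = 0:
From the singleton clause (U), U = 1.
Case Q = 0:
From the singleton clause (V'), V = 0.
Case S = 1:
From the singleton clause (P), P = 1.
From the singleton clause (W'), W = 0.
Every clause is now satisfied; T is unconstrained.

P ↦ 1; Q ↦ 0; R ↦ 0; S ↦ 1; T ↦ 1; U ↦ 1; V ↦ 0; W ↦ 0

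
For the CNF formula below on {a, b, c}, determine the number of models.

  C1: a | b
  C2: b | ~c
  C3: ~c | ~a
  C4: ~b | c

2

There are 2^3 = 8 truth assignments over (a, b, c).
Split on c. With c = 1, the clauses containing c are satisfied and ~c drops from the rest; 1 of the 2^2 = 4 assignments to the other variables satisfy what remains.
With c = 0, by the same count on the reduced clause set, 1 assignment works.
Total: 1 + 1 = 2.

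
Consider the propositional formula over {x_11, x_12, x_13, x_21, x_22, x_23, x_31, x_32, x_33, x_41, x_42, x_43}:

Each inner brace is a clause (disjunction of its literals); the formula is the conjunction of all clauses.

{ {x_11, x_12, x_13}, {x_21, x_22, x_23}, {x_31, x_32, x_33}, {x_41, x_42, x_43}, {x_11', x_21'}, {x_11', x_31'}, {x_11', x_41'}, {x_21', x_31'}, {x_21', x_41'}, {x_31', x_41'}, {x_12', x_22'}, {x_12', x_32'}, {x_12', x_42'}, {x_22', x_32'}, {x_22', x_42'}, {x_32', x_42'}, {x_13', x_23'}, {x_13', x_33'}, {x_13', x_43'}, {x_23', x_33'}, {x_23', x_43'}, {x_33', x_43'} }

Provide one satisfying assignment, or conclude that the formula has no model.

UNSATISFIABLE

Branch on x_11: set x_11 = 0.
Branch on x_12: set x_12 = 1.
The clause (x_22') is unit, so x_22 = 0.
The clause (x_32') is unit, so x_32 = 0.
The clause (x_42') is unit, so x_42 = 0.
Branch on x_21: set x_21 = 1.
The clause (x_31') is unit, so x_31 = 0.
The clause (x_33) is unit, so x_33 = 1.
The clause (x_41') is unit, so x_41 = 0.
The clause (x_43) is unit, so x_43 = 1.
That conflicts with the unit clause (x_43').
That branch fails; take x_21 = 0 instead.
The clause (x_23) is unit, so x_23 = 1.
The clause (x_13') is unit, so x_13 = 0.
The clause (x_33') is unit, so x_33 = 0.
The clause (x_31) is unit, so x_31 = 1.
The clause (x_41') is unit, so x_41 = 0.
The clause (x_43) is unit, so x_43 = 1.
That conflicts with the unit clause (x_43').
Neither x_21 = 1 nor x_21 = 0 works.
That branch fails; take x_12 = 0 instead.
The clause (x_13) is unit, so x_13 = 1.
The clause (x_23') is unit, so x_23 = 0.
The clause (x_33') is unit, so x_33 = 0.
The clause (x_43') is unit, so x_43 = 0.
Branch on x_21: set x_21 = 1.
The clause (x_31') is unit, so x_31 = 0.
The clause (x_32) is unit, so x_32 = 1.
The clause (x_41') is unit, so x_41 = 0.
The clause (x_42) is unit, so x_42 = 1.
That conflicts with the unit clause (x_42').
That branch fails; take x_21 = 0 instead.
The clause (x_22) is unit, so x_22 = 1.
The clause (x_32') is unit, so x_32 = 0.
The clause (x_31) is unit, so x_31 = 1.
The clause (x_41') is unit, so x_41 = 0.
The clause (x_42) is unit, so x_42 = 1.
That conflicts with the unit clause (x_42').
Neither x_21 = 1 nor x_21 = 0 works.
Neither x_12 = 1 nor x_12 = 0 works.
That branch fails; take x_11 = 1 instead.
The clause (x_21') is unit, so x_21 = 0.
The clause (x_31') is unit, so x_31 = 0.
The clause (x_41') is unit, so x_41 = 0.
Branch on x_22: set x_22 = 1.
The clause (x_12') is unit, so x_12 = 0.
The clause (x_32') is unit, so x_32 = 0.
The clause (x_33) is unit, so x_33 = 1.
The clause (x_42') is unit, so x_42 = 0.
The clause (x_43) is unit, so x_43 = 1.
That conflicts with the unit clause (x_43').
That branch fails; take x_22 = 0 instead.
The clause (x_23) is unit, so x_23 = 1.
The clause (x_13') is unit, so x_13 = 0.
The clause (x_33') is unit, so x_33 = 0.
The clause (x_32) is unit, so x_32 = 1.
The clause (x_12') is unit, so x_12 = 0.
The clause (x_42') is unit, so x_42 = 0.
The clause (x_43) is unit, so x_43 = 1.
That conflicts with the unit clause (x_43').
Neither x_22 = 1 nor x_22 = 0 works.
Neither x_11 = 1 nor x_11 = 0 works.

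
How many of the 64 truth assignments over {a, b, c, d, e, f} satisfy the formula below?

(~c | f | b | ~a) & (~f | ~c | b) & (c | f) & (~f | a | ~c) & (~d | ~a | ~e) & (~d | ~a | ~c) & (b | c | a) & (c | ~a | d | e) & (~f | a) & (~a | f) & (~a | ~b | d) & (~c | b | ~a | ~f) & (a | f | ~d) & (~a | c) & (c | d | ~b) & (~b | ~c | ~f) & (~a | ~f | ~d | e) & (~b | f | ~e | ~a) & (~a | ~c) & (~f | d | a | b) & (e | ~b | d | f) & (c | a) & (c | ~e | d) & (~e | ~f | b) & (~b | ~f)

There are 2^6 = 64 truth assignments over (a, b, c, d, e, f).
Split on d. With d = 1, the clauses containing d are satisfied and ~d drops from the rest; 0 of the 2^5 = 32 assignments to the other variables satisfy what remains.
With d = 0, by the same count on the reduced clause set, 3 assignments work.
(One model: a=F, b=F, c=T, d=F, e=F, f=F.)
Total: 0 + 3 = 3.

3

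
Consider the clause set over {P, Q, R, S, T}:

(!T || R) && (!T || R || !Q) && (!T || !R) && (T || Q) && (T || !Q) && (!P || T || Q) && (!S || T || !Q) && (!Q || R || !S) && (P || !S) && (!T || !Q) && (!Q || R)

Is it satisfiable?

Case T = false:
(Q) alone gives Q = true.
Now (!Q) is unsatisfied and unit — conflict.
Backtrack on T: now try T = true.
(R) alone gives R = true.
Now (!R) is unsatisfied and unit — conflict.
Both values of T lead to a conflict.
No assignment satisfies every clause.

No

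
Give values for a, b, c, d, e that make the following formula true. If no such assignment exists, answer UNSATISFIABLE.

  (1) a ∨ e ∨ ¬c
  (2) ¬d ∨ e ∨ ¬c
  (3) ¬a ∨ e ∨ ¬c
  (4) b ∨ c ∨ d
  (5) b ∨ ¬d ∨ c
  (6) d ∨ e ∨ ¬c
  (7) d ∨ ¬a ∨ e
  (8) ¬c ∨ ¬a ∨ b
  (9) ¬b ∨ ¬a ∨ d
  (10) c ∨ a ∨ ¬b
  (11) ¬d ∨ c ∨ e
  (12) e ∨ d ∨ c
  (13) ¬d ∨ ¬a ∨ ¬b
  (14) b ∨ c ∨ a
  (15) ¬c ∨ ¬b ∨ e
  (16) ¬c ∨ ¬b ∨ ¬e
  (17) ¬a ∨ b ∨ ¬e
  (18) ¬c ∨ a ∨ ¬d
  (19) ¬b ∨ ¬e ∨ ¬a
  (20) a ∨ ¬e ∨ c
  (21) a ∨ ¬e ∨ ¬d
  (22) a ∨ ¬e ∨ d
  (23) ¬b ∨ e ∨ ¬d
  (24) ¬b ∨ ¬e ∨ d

Branch on a: set a = True.
Branch on e: set e = True.
Unit clause (b) forces b = True.
Now (¬b) is unsatisfied and unit — conflict.
Backtrack on e: now try e = False.
Unit clause (¬c) forces c = False.
Unit clause (d) forces d = True.
Now (¬d) is unsatisfied and unit — conflict.
Either choice for e ends in contradiction.
Backtrack on a: now try a = False.
Branch on e: set e = True.
Unit clause (c) forces c = True.
Unit clause (¬b) forces b = False.
Unit clause (¬d) forces d = False.
Now (d) is unsatisfied and unit — conflict.
Backtrack on e: now try e = False.
Unit clause (¬c) forces c = False.
Unit clause (¬b) forces b = False.
Now (b) is unsatisfied and unit — conflict.
Either choice for e ends in contradiction.
Either choice for a ends in contradiction.

UNSATISFIABLE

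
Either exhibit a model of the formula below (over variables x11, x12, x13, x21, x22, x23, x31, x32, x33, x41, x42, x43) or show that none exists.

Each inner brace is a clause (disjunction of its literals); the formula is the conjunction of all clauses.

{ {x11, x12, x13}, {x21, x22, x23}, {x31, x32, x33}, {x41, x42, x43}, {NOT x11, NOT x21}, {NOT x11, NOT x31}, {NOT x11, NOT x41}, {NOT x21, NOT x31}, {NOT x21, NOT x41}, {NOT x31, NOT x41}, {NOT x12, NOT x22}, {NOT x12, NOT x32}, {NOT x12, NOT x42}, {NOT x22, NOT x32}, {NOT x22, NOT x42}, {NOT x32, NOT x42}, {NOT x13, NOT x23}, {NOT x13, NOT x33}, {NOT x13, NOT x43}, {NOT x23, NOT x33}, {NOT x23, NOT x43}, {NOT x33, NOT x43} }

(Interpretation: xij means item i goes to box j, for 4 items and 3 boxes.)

UNSATISFIABLE

Try x11 = false.
Try x12 = true.
From the singleton clause (NOT x22), x22 = false.
From the singleton clause (NOT x32), x32 = false.
From the singleton clause (NOT x42), x42 = false.
Try x21 = true.
From the singleton clause (NOT x31), x31 = false.
From the singleton clause (x33), x33 = true.
From the singleton clause (NOT x41), x41 = false.
From the singleton clause (x43), x43 = true.
Now (NOT x43) is unsatisfied and unit — conflict.
Undo x21 and try x21 = false.
From the singleton clause (x23), x23 = true.
From the singleton clause (NOT x13), x13 = false.
From the singleton clause (NOT x33), x33 = false.
From the singleton clause (x31), x31 = true.
From the singleton clause (NOT x41), x41 = false.
From the singleton clause (x43), x43 = true.
Now (NOT x43) is unsatisfied and unit — conflict.
Both values of x21 lead to a conflict.
Undo x12 and try x12 = false.
From the singleton clause (x13), x13 = true.
From the singleton clause (NOT x23), x23 = false.
From the singleton clause (NOT x33), x33 = false.
From the singleton clause (NOT x43), x43 = false.
Try x21 = true.
From the singleton clause (NOT x31), x31 = false.
From the singleton clause (x32), x32 = true.
From the singleton clause (NOT x41), x41 = false.
From the singleton clause (x42), x42 = true.
Now (NOT x42) is unsatisfied and unit — conflict.
Undo x21 and try x21 = false.
From the singleton clause (x22), x22 = true.
From the singleton clause (NOT x32), x32 = false.
From the singleton clause (x31), x31 = true.
From the singleton clause (NOT x41), x41 = false.
From the singleton clause (x42), x42 = true.
Now (NOT x42) is unsatisfied and unit — conflict.
Both values of x21 lead to a conflict.
Both values of x12 lead to a conflict.
Undo x11 and try x11 = true.
From the singleton clause (NOT x21), x21 = false.
From the singleton clause (NOT x31), x31 = false.
From the singleton clause (NOT x41), x41 = false.
Try x22 = true.
From the singleton clause (NOT x12), x12 = false.
From the singleton clause (NOT x32), x32 = false.
From the singleton clause (x33), x33 = true.
From the singleton clause (NOT x42), x42 = false.
From the singleton clause (x43), x43 = true.
Now (NOT x43) is unsatisfied and unit — conflict.
Undo x22 and try x22 = false.
From the singleton clause (x23), x23 = true.
From the singleton clause (NOT x13), x13 = false.
From the singleton clause (NOT x33), x33 = false.
From the singleton clause (x32), x32 = true.
From the singleton clause (NOT x12), x12 = false.
From the singleton clause (NOT x42), x42 = false.
From the singleton clause (x43), x43 = true.
Now (NOT x43) is unsatisfied and unit — conflict.
Both values of x22 lead to a conflict.
Both values of x11 lead to a conflict.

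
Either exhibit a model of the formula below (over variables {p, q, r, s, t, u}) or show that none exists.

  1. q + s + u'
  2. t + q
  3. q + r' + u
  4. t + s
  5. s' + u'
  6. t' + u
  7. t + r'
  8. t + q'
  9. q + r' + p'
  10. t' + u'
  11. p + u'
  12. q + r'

Branch on t: set t = 1.
The clause (u) is unit, so u = 1.
But (u') is also a unit clause — contradiction.
Undo t and try t = 0.
The clause (q) is unit, so q = 1.
But (q') is also a unit clause — contradiction.
Either choice for t ends in contradiction.

UNSATISFIABLE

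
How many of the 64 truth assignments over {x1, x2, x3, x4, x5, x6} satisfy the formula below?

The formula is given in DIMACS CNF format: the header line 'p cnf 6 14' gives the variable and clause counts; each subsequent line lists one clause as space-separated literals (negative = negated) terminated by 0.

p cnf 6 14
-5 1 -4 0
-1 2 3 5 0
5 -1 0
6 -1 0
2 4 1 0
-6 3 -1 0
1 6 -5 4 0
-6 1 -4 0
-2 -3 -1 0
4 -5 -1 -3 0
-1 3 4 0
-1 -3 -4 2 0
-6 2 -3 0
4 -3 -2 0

7

There are 2^6 = 64 truth assignments over (x1, x2, x3, x4, x5, x6).
Split on x5. With x5 = True, the clauses containing x5 are satisfied and ¬x5 drops from the rest; 1 of the 2^5 = 32 assignments to the other variables satisfy what remains.
With x5 = False, by the same count on the reduced clause set, 6 assignments work.
(One model: x1=F, x2=F, x3=F, x4=T, x5=F, x6=F.)
Total: 1 + 6 = 7.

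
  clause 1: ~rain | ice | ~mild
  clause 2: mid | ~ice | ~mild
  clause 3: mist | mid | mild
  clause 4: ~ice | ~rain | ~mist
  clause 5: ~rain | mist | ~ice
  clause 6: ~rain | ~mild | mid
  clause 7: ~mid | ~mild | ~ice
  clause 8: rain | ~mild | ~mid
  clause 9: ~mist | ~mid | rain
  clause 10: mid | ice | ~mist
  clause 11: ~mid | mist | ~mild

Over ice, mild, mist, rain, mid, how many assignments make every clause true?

6

There are 2^5 = 32 truth assignments over (ice, mild, mist, rain, mid).
Split on mild. With mild = 1, the clauses containing mild are satisfied and ~mild drops from the rest; 1 of the 2^4 = 16 assignments to the other variables satisfy what remains.
With mild = 0, by the same count on the reduced clause set, 5 assignments work.
(One model: ice=F, mild=F, mist=F, rain=F, mid=T.)
Total: 1 + 5 = 6.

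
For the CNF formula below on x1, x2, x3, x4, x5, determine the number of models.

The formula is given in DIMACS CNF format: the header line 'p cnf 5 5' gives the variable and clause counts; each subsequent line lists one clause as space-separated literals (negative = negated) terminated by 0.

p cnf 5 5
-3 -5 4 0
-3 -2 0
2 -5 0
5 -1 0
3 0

There are 2^5 = 32 truth assignments over (x1, x2, x3, x4, x5).
Split on x2. With x2 = True, the clauses containing x2 are satisfied and ¬x2 drops from the rest; 0 of the 2^4 = 16 assignments to the other variables satisfy what remains.
With x2 = False, by the same count on the reduced clause set, 2 assignments work.
Total: 0 + 2 = 2.

2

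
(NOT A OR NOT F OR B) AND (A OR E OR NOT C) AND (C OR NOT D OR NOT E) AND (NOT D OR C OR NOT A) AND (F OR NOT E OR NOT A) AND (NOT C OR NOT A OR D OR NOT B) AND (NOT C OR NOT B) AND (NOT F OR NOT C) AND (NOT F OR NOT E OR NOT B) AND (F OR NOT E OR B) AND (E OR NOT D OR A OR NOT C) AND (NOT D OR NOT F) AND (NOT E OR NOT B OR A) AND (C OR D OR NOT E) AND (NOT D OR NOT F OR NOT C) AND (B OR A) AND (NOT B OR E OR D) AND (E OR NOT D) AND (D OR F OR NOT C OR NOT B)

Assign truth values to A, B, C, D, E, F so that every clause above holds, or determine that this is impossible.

A ↦ true; B ↦ false; C ↦ true; D ↦ false; E ↦ false; F ↦ false

Try C = true.
The clause (NOT B) is unit, so B = false.
The clause (NOT F) is unit, so F = false.
The clause (NOT E) is unit, so E = false.
The clause (A) is unit, so A = true.
The clause (NOT D) is unit, so D = false.
All clauses are satisfied.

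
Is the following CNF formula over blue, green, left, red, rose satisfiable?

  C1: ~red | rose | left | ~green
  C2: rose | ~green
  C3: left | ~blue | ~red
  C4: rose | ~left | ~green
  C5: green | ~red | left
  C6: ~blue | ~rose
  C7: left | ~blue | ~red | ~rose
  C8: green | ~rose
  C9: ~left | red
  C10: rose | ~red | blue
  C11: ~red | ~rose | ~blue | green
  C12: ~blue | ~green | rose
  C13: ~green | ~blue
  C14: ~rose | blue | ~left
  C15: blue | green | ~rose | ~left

Case rose = 0:
From the singleton clause (~green), green = 0.
Case red = 1:
From the singleton clause (left), left = 1.
From the singleton clause (blue), blue = 1.
Every clause now holds.
A satisfying assignment: blue: 1, green: 0, left: 1, red: 1, rose: 0.

Yes, satisfiable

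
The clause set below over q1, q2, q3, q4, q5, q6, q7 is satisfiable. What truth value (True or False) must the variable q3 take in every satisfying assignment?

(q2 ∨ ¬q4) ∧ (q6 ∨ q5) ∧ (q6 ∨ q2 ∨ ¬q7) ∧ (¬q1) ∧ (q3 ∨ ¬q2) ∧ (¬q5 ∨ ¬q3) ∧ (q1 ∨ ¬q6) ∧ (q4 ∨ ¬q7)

Suppose q3 = True.
(¬q1) alone gives q1 = False.
(¬q5) alone gives q5 = False.
(q6) alone gives q6 = True.
Now (¬q6) is unsatisfied and unit — conflict.
So every satisfying assignment has q3 = False.

False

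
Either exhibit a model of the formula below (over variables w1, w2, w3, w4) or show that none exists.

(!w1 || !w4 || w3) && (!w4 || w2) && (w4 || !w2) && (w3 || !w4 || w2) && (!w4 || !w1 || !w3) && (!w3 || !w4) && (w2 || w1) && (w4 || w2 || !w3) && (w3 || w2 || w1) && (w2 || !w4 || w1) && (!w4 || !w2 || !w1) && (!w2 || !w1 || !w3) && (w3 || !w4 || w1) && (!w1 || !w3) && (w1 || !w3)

Try w4 = false.
(!w2) alone gives w2 = false.
(w1) alone gives w1 = true.
(!w3) alone gives w3 = false.
This assignment satisfies each clause.

w1=true,  w2=false,  w3=false,  w4=false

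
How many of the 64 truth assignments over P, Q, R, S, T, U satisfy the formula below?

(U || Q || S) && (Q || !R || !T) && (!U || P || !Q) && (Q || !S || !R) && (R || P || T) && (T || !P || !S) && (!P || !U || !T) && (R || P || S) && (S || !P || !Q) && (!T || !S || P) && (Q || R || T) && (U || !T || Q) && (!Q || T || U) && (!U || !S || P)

5

There are 2^6 = 64 truth assignments over (P, Q, R, S, T, U).
Split on Q. With Q = true, the clauses containing Q are satisfied and !Q drops from the rest; 3 of the 2^5 = 32 assignments to the other variables satisfy what remains.
With Q = false, by the same count on the reduced clause set, 2 assignments work.
(One model: P=F, Q=F, R=T, S=F, T=F, U=T.)
Total: 3 + 2 = 5.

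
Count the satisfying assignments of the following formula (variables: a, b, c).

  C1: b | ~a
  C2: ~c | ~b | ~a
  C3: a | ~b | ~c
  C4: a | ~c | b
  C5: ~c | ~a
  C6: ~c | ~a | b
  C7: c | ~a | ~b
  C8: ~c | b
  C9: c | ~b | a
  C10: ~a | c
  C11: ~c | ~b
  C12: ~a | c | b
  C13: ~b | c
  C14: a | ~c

1

There are 2^3 = 8 truth assignments over (a, b, c).
Check each against the 14 clauses (columns in the order a, b, c):
  F F F  ✓ satisfies all
  F F T  ✗ fails (a | ~c | b)
  F T F  ✗ fails (c | ~b | a)
  F T T  ✗ fails (a | ~b | ~c)
  T F F  ✗ fails (b | ~a)
  T F T  ✗ fails (b | ~a)
  T T F  ✗ fails (c | ~a | ~b)
  T T T  ✗ fails (~c | ~b | ~a)
1 of the 8 rows is a model.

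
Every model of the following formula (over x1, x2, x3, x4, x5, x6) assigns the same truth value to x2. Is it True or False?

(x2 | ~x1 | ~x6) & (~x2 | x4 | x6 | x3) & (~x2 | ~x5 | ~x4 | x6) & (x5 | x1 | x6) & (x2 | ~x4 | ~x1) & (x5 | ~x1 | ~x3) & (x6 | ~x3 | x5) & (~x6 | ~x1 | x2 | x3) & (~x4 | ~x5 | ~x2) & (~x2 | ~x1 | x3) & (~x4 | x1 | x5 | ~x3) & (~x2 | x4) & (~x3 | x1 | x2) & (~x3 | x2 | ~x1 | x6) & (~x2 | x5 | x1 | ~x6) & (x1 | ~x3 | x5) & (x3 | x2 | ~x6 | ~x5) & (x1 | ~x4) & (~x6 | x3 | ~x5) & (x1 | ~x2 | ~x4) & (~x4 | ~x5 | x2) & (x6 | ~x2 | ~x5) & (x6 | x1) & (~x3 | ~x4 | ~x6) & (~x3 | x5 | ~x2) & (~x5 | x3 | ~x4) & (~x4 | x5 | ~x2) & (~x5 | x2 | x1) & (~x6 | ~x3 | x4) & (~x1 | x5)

Suppose x2 = 1.
The clause (x4) is unit, so x4 = 1.
The clause (~x5) is unit, so x5 = 0.
But (x5) is also a unit clause — contradiction.
So every satisfying assignment has x2 = False.

False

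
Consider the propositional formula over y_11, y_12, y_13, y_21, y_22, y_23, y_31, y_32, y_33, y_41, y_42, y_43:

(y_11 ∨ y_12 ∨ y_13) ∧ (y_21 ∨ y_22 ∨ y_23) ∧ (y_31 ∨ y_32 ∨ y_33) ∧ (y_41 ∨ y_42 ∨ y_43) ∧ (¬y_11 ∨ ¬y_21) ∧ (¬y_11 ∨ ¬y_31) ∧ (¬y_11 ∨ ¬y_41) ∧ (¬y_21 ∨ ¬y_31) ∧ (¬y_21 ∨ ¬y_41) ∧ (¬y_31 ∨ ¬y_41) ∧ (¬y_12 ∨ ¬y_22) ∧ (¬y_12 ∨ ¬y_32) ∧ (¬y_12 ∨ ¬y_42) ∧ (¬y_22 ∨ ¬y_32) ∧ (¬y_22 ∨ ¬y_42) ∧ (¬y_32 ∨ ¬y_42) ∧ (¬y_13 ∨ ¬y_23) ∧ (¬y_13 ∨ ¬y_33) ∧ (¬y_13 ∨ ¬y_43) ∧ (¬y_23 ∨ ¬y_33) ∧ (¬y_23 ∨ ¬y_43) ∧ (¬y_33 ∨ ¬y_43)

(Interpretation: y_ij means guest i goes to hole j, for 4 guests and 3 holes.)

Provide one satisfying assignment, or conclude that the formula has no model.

Branch on y_11: set y_11 = False.
Branch on y_12: set y_12 = True.
Unit clause (¬y_22) forces y_22 = False.
Unit clause (¬y_32) forces y_32 = False.
Unit clause (¬y_42) forces y_42 = False.
Branch on y_21: set y_21 = True.
Unit clause (¬y_31) forces y_31 = False.
Unit clause (y_33) forces y_33 = True.
Unit clause (¬y_41) forces y_41 = False.
Unit clause (y_43) forces y_43 = True.
Now (¬y_43) is unsatisfied and unit — conflict.
That branch fails; take y_21 = False instead.
Unit clause (y_23) forces y_23 = True.
Unit clause (¬y_13) forces y_13 = False.
Unit clause (¬y_33) forces y_33 = False.
Unit clause (y_31) forces y_31 = True.
Unit clause (¬y_41) forces y_41 = False.
Unit clause (y_43) forces y_43 = True.
Now (¬y_43) is unsatisfied and unit — conflict.
Either choice for y_21 ends in contradiction.
That branch fails; take y_12 = False instead.
Unit clause (y_13) forces y_13 = True.
Unit clause (¬y_23) forces y_23 = False.
Unit clause (¬y_33) forces y_33 = False.
Unit clause (¬y_43) forces y_43 = False.
Branch on y_21: set y_21 = True.
Unit clause (¬y_31) forces y_31 = False.
Unit clause (y_32) forces y_32 = True.
Unit clause (¬y_41) forces y_41 = False.
Unit clause (y_42) forces y_42 = True.
Now (¬y_42) is unsatisfied and unit — conflict.
That branch fails; take y_21 = False instead.
Unit clause (y_22) forces y_22 = True.
Unit clause (¬y_32) forces y_32 = False.
Unit clause (y_31) forces y_31 = True.
Unit clause (¬y_41) forces y_41 = False.
Unit clause (y_42) forces y_42 = True.
Now (¬y_42) is unsatisfied and unit — conflict.
Either choice for y_21 ends in contradiction.
Either choice for y_12 ends in contradiction.
That branch fails; take y_11 = True instead.
Unit clause (¬y_21) forces y_21 = False.
Unit clause (¬y_31) forces y_31 = False.
Unit clause (¬y_41) forces y_41 = False.
Branch on y_22: set y_22 = True.
Unit clause (¬y_12) forces y_12 = False.
Unit clause (¬y_32) forces y_32 = False.
Unit clause (y_33) forces y_33 = True.
Unit clause (¬y_42) forces y_42 = False.
Unit clause (y_43) forces y_43 = True.
Now (¬y_43) is unsatisfied and unit — conflict.
That branch fails; take y_22 = False instead.
Unit clause (y_23) forces y_23 = True.
Unit clause (¬y_13) forces y_13 = False.
Unit clause (¬y_33) forces y_33 = False.
Unit clause (y_32) forces y_32 = True.
Unit clause (¬y_12) forces y_12 = False.
Unit clause (¬y_42) forces y_42 = False.
Unit clause (y_43) forces y_43 = True.
Now (¬y_43) is unsatisfied and unit — conflict.
Either choice for y_22 ends in contradiction.
Either choice for y_11 ends in contradiction.

UNSATISFIABLE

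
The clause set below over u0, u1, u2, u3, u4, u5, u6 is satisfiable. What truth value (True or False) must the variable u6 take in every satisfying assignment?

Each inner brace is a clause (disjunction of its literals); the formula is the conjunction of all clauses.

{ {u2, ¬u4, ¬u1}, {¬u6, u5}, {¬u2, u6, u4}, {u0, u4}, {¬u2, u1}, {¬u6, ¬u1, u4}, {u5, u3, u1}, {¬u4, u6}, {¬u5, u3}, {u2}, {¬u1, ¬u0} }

True

Suppose u6 = False.
(¬u4) alone gives u4 = False.
(¬u2) alone gives u2 = False.
That conflicts with the unit clause (u2).
So every satisfying assignment has u6 = True.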